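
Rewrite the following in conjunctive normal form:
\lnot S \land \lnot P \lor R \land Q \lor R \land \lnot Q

\lnot S \land \lnot P \lor R \land Q \lor R \land \lnot Q
⇔ (\lnot S \lor R \lor R) \land (\lnot S \lor R \lor \lnot Q) \land (\lnot S \lor Q \lor R) \land (\lnot S \lor Q \lor \lnot Q) \land (\lnot P \lor R \lor R) \land (\lnot P \lor R \lor \lnot Q) \land (\lnot P \lor Q \lor R) \land (\lnot P \lor Q \lor \lnot Q)   [distribute \lor over \land]
⇔ (\lnot S \lor R) \land (\lnot P \lor R)   [simplify]

(\lnot S \lor R) \land (\lnot P \lor R)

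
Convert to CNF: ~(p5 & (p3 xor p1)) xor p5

(p3 | p1 | ~p5) & (~p3 | ~p1 | ~p5)

~(p5 & (p3 xor p1)) xor p5
≡ (~(p5 & (p3 xor p1)) | p5) & ~(~(p5 & (p3 xor p1)) & p5)   [expand xor]
≡ (~(p5 & (p3 | p1) & ~(p3 & p1)) | p5) & ~(~(p5 & (p3 xor p1)) & p5)   [expand xor]
≡ (~(p5 & (p3 | p1) & ~(p3 & p1)) | p5) & ~(~(p5 & (p3 | p1) & ~(p3 & p1)) & p5)   [expand xor]
≡ (~p5 | ~(p3 | p1) | ~~(p3 & p1) | p5) & ~(~(p5 & (p3 | p1) & ~(p3 & p1)) & p5)   [De Morgan]
≡ (~p5 | (~p3 & ~p1) | ~~(p3 & p1) | p5) & ~(~(p5 & (p3 | p1) & ~(p3 & p1)) & p5)   [De Morgan]
≡ (~p5 | (~p3 & ~p1) | (p3 & p1) | p5) & ~(~(p5 & (p3 | p1) & ~(p3 & p1)) & p5)   [double negation]
≡ (~p5 | (~p3 & ~p1) | (p3 & p1) | p5) & (~~(p5 & (p3 | p1) & ~(p3 & p1)) | ~p5)   [De Morgan]
≡ (~p5 | (~p3 & ~p1) | (p3 & p1) | p5) & ((p5 & (p3 | p1) & ~(p3 & p1)) | ~p5)   [double negation]
≡ (~p5 | (~p3 & ~p1) | (p3 & p1) | p5) & ((p5 & (p3 | p1) & (~p3 | ~p1)) | ~p5)   [De Morgan]
≡ (~p5 | ~p3 | p3 | p5) & (~p5 | ~p3 | p1 | p5) & (~p5 | ~p1 | p3 | p5) & (~p5 | ~p1 | p1 | p5) & (p5 | ~p5) & (p3 | p1 | ~p5) & (~p3 | ~p1 | ~p5)   [distribute | over &]
≡ (p3 | p1 | ~p5) & (~p3 | ~p1 | ~p5)   [simplify]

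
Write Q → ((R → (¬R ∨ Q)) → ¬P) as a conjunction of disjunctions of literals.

¬Q ∨ ¬P

Q → ((R → (¬R ∨ Q)) → ¬P)
⇔ ¬Q ∨ ((R → (¬R ∨ Q)) → ¬P)   [eliminate →]
⇔ ¬Q ∨ ¬(R → (¬R ∨ Q)) ∨ ¬P   [eliminate →]
⇔ ¬Q ∨ ¬(¬R ∨ ¬R ∨ Q) ∨ ¬P   [eliminate →]
⇔ ¬Q ∨ (¬¬R ∧ ¬¬R ∧ ¬Q) ∨ ¬P   [De Morgan]
⇔ ¬Q ∨ (R ∧ ¬¬R ∧ ¬Q) ∨ ¬P   [double negation]
⇔ ¬Q ∨ (R ∧ R ∧ ¬Q) ∨ ¬P   [double negation]
⇔ (¬Q ∨ R ∨ ¬P) ∧ (¬Q ∨ R ∨ ¬P) ∧ (¬Q ∨ ¬Q ∨ ¬P)   [distribute ∨ over ∧]
⇔ ¬Q ∨ ¬P   [simplify]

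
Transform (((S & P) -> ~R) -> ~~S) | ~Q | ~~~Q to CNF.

(((S & P) -> ~R) -> ~~S) | ~Q | ~~~Q
= ~((S & P) -> ~R) | ~~S | ~Q | ~~~Q   [eliminate ->]
= ~(~(S & P) | ~R) | ~~S | ~Q | ~~~Q   [eliminate ->]
= (~~(S & P) & ~~R) | ~~S | ~Q | ~~~Q   [De Morgan]
= (S & P & ~~R) | ~~S | ~Q | ~~~Q   [double negation]
= (S & P & R) | ~~S | ~Q | ~~~Q   [double negation]
= (S & P & R) | S | ~Q | ~~~Q   [double negation]
= (S & P & R) | S | ~Q | ~Q   [double negation]
= (S | S | ~Q | ~Q) & (P | S | ~Q | ~Q) & (R | S | ~Q | ~Q)   [distribute | over &]
= S | ~Q   [simplify]

S | ~Q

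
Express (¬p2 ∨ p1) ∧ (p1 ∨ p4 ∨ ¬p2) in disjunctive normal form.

¬p2 ∨ p1

(¬p2 ∨ p1) ∧ (p1 ∨ p4 ∨ ¬p2)
⇔ (¬p2 ∧ p1) ∨ (¬p2 ∧ p4) ∨ (¬p2 ∧ ¬p2) ∨ (p1 ∧ p1) ∨ (p1 ∧ p4) ∨ (p1 ∧ ¬p2)
⇔ ¬p2 ∨ p1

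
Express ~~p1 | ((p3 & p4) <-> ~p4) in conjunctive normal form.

~~p1 | ((p3 & p4) <-> ~p4)
≡ ~~p1 | (((p3 & p4) -> ~p4) & (~p4 -> (p3 & p4)))   [eliminate <->]
≡ ~~p1 | ((~(p3 & p4) | ~p4) & (~p4 -> (p3 & p4)))   [eliminate ->]
≡ ~~p1 | ((~(p3 & p4) | ~p4) & (~~p4 | (p3 & p4)))   [eliminate ->]
≡ p1 | ((~(p3 & p4) | ~p4) & (~~p4 | (p3 & p4)))   [double negation]
≡ p1 | ((~p3 | ~p4 | ~p4) & (~~p4 | (p3 & p4)))   [De Morgan]
≡ p1 | ((~p3 | ~p4 | ~p4) & (p4 | (p3 & p4)))   [double negation]
≡ (p1 | ~p3 | ~p4 | ~p4) & (p1 | p4 | p3) & (p1 | p4 | p4)   [distribute | over &]
≡ (p1 | ~p3 | ~p4) & (p1 | p4)   [simplify]

(p1 | ~p3 | ~p4) & (p1 | p4)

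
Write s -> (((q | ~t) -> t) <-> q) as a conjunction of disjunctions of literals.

(~s | q | ~t) & (~s | ~q | t)

s -> (((q | ~t) -> t) <-> q)
= ~s | (((q | ~t) -> t) <-> q)   [eliminate ->]
= ~s | ((((q | ~t) -> t) -> q) & (q -> ((q | ~t) -> t)))   [eliminate <->]
= ~s | ((~((q | ~t) -> t) | q) & (q -> ((q | ~t) -> t)))   [eliminate ->]
= ~s | ((~(~(q | ~t) | t) | q) & (q -> ((q | ~t) -> t)))   [eliminate ->]
= ~s | ((~(~(q | ~t) | t) | q) & (~q | ((q | ~t) -> t)))   [eliminate ->]
= ~s | ((~(~(q | ~t) | t) | q) & (~q | ~(q | ~t) | t))   [eliminate ->]
= ~s | (((~~(q | ~t) & ~t) | q) & (~q | ~(q | ~t) | t))   [De Morgan]
= ~s | ((((q | ~t) & ~t) | q) & (~q | ~(q | ~t) | t))   [double negation]
= ~s | ((((q | ~t) & ~t) | q) & (~q | (~q & ~~t) | t))   [De Morgan]
= ~s | ((((q | ~t) & ~t) | q) & (~q | (~q & t) | t))   [double negation]
= (~s | q | ~t | q) & (~s | ~t | q) & (~s | ~q | ~q | t) & (~s | ~q | t | t)   [distribute | over &]
= (~s | q | ~t) & (~s | ~q | t)   [simplify]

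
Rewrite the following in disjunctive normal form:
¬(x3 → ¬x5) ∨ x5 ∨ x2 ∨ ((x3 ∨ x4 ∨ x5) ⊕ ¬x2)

¬(x3 → ¬x5) ∨ x5 ∨ x2 ∨ ((x3 ∨ x4 ∨ x5) ⊕ ¬x2)
≡ ¬(¬x3 ∨ ¬x5) ∨ x5 ∨ x2 ∨ ((x3 ∨ x4 ∨ x5) ⊕ ¬x2)   [eliminate →]
≡ ¬(¬x3 ∨ ¬x5) ∨ x5 ∨ x2 ∨ ((x3 ∨ x4 ∨ x5) ∧ ¬¬x2) ∨ (¬(x3 ∨ x4 ∨ x5) ∧ ¬x2)   [expand ⊕]
≡ (¬¬x3 ∧ ¬¬x5) ∨ x5 ∨ x2 ∨ ((x3 ∨ x4 ∨ x5) ∧ ¬¬x2) ∨ (¬(x3 ∨ x4 ∨ x5) ∧ ¬x2)   [De Morgan]
≡ (x3 ∧ ¬¬x5) ∨ x5 ∨ x2 ∨ ((x3 ∨ x4 ∨ x5) ∧ ¬¬x2) ∨ (¬(x3 ∨ x4 ∨ x5) ∧ ¬x2)   [double negation]
≡ (x3 ∧ x5) ∨ x5 ∨ x2 ∨ ((x3 ∨ x4 ∨ x5) ∧ ¬¬x2) ∨ (¬(x3 ∨ x4 ∨ x5) ∧ ¬x2)   [double negation]
≡ (x3 ∧ x5) ∨ x5 ∨ x2 ∨ ((x3 ∨ x4 ∨ x5) ∧ x2) ∨ (¬(x3 ∨ x4 ∨ x5) ∧ ¬x2)   [double negation]
≡ (x3 ∧ x5) ∨ x5 ∨ x2 ∨ ((x3 ∨ x4 ∨ x5) ∧ x2) ∨ (¬x3 ∧ ¬x4 ∧ ¬x5 ∧ ¬x2)   [De Morgan]
≡ (x3 ∧ x5) ∨ x5 ∨ x2 ∨ (x3 ∧ x2) ∨ (x4 ∧ x2) ∨ (x5 ∧ x2) ∨ (¬x3 ∧ ¬x4 ∧ ¬x5 ∧ ¬x2)   [distribute ∧ over ∨]
≡ x5 ∨ x2 ∨ (¬x3 ∧ ¬x4 ∧ ¬x5 ∧ ¬x2)   [simplify]

x5 ∨ x2 ∨ (¬x3 ∧ ¬x4 ∧ ¬x5 ∧ ¬x2)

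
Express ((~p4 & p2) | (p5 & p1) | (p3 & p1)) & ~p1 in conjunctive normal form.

((~p4 & p2) | (p5 & p1) | (p3 & p1)) & ~p1
≡ (~p4 | p5 | p3) & (~p4 | p5 | p1) & (~p4 | p1 | p3) & (~p4 | p1 | p1) & (p2 | p5 | p3) & (p2 | p5 | p1) & (p2 | p1 | p3) & (p2 | p1 | p1) & ~p1   — distribute | over &
≡ (~p4 | p5 | p3) & (~p4 | p1) & (p2 | p5 | p3) & (p2 | p1) & ~p1   — simplify

(~p4 | p5 | p3) & (~p4 | p1) & (p2 | p5 | p3) & (p2 | p1) & ~p1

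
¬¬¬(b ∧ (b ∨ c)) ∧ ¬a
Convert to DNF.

¬¬¬(b ∧ (b ∨ c)) ∧ ¬a
≡ ¬(b ∧ (b ∨ c)) ∧ ¬a   (double negation)
≡ (¬b ∨ ¬(b ∨ c)) ∧ ¬a   (De Morgan)
≡ (¬b ∨ (¬b ∧ ¬c)) ∧ ¬a   (De Morgan)
≡ (¬b ∧ ¬a) ∨ (¬b ∧ ¬c ∧ ¬a)   (distribute ∧ over ∨)
≡ ¬b ∧ ¬a   (simplify)

¬b ∧ ¬a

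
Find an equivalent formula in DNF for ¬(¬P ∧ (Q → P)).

P ∨ Q ∧ ¬P

¬(¬P ∧ (Q → P))
≡ ¬(¬P ∧ (¬Q ∨ P))   [eliminate →]
≡ ¬¬P ∨ ¬(¬Q ∨ P)   [De Morgan]
≡ P ∨ ¬(¬Q ∨ P)   [double negation]
≡ P ∨ ¬¬Q ∧ ¬P   [De Morgan]
≡ P ∨ Q ∧ ¬P   [double negation]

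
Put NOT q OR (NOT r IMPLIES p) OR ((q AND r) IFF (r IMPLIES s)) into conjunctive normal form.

NOT q OR (NOT r IMPLIES p) OR ((q AND r) IFF (r IMPLIES s))
⇔ NOT q OR NOT NOT r OR p OR ((q AND r) IFF (r IMPLIES s))   (eliminate IMPLIES)
⇔ NOT q OR NOT NOT r OR p OR (((q AND r) IMPLIES (r IMPLIES s)) AND ((r IMPLIES s) IMPLIES (q AND r)))   (eliminate IFF)
⇔ NOT q OR NOT NOT r OR p OR ((NOT (q AND r) OR (r IMPLIES s)) AND ((r IMPLIES s) IMPLIES (q AND r)))   (eliminate IMPLIES)
⇔ NOT q OR NOT NOT r OR p OR ((NOT (q AND r) OR NOT r OR s) AND ((r IMPLIES s) IMPLIES (q AND r)))   (eliminate IMPLIES)
⇔ NOT q OR NOT NOT r OR p OR ((NOT (q AND r) OR NOT r OR s) AND (NOT (r IMPLIES s) OR (q AND r)))   (eliminate IMPLIES)
⇔ NOT q OR NOT NOT r OR p OR ((NOT (q AND r) OR NOT r OR s) AND (NOT (NOT r OR s) OR (q AND r)))   (eliminate IMPLIES)
⇔ NOT q OR r OR p OR ((NOT (q AND r) OR NOT r OR s) AND (NOT (NOT r OR s) OR (q AND r)))   (double negation)
⇔ NOT q OR r OR p OR ((NOT q OR NOT r OR NOT r OR s) AND (NOT (NOT r OR s) OR (q AND r)))   (De Morgan)
⇔ NOT q OR r OR p OR ((NOT q OR NOT r OR NOT r OR s) AND ((NOT NOT r AND NOT s) OR (q AND r)))   (De Morgan)
⇔ NOT q OR r OR p OR ((NOT q OR NOT r OR NOT r OR s) AND ((r AND NOT s) OR (q AND r)))   (double negation)
⇔ (NOT q OR r OR p OR NOT q OR NOT r OR NOT r OR s) AND (NOT q OR r OR p OR r OR q) AND (NOT q OR r OR p OR r OR r) AND (NOT q OR r OR p OR NOT s OR q) AND (NOT q OR r OR p OR NOT s OR r)   (distribute OR over AND)
⇔ NOT q OR r OR p   (simplify)

NOT q OR r OR p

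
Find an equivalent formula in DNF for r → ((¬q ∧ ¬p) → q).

¬r ∨ q ∨ p

r → ((¬q ∧ ¬p) → q)
≡ ¬r ∨ ((¬q ∧ ¬p) → q)   (eliminate →)
≡ ¬r ∨ ¬(¬q ∧ ¬p) ∨ q   (eliminate →)
≡ ¬r ∨ ¬¬q ∨ ¬¬p ∨ q   (De Morgan)
≡ ¬r ∨ q ∨ ¬¬p ∨ q   (double negation)
≡ ¬r ∨ q ∨ p ∨ q   (double negation)
≡ ¬r ∨ q ∨ p   (simplify)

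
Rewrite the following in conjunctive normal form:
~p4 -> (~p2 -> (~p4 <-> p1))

p4 | p2 | p1

~p4 -> (~p2 -> (~p4 <-> p1))
⇔ ~~p4 | (~p2 -> (~p4 <-> p1))   [eliminate ->]
⇔ ~~p4 | ~~p2 | (~p4 <-> p1)   [eliminate ->]
⇔ ~~p4 | ~~p2 | ((~p4 -> p1) & (p1 -> ~p4))   [eliminate <->]
⇔ ~~p4 | ~~p2 | ((~~p4 | p1) & (p1 -> ~p4))   [eliminate ->]
⇔ ~~p4 | ~~p2 | ((~~p4 | p1) & (~p1 | ~p4))   [eliminate ->]
⇔ p4 | ~~p2 | ((~~p4 | p1) & (~p1 | ~p4))   [double negation]
⇔ p4 | p2 | ((~~p4 | p1) & (~p1 | ~p4))   [double negation]
⇔ p4 | p2 | ((p4 | p1) & (~p1 | ~p4))   [double negation]
⇔ (p4 | p2 | p4 | p1) & (p4 | p2 | ~p1 | ~p4)   [distribute | over &]
⇔ p4 | p2 | p1   [simplify]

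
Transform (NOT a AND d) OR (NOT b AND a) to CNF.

(NOT a OR NOT b) AND (d OR NOT b) AND (d OR a)

(NOT a AND d) OR (NOT b AND a)
≡ (NOT a OR NOT b) AND (NOT a OR a) AND (d OR NOT b) AND (d OR a)   (distribute OR over AND)
≡ (NOT a OR NOT b) AND (d OR NOT b) AND (d OR a)   (simplify)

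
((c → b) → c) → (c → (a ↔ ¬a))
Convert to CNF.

(¬c ∨ ¬a) ∧ (¬c ∨ a)

((c → b) → c) → (c → (a ↔ ¬a))
= ¬((c → b) → c) ∨ (c → (a ↔ ¬a))   (eliminate →)
= ¬(¬(c → b) ∨ c) ∨ (c → (a ↔ ¬a))   (eliminate →)
= ¬(¬(¬c ∨ b) ∨ c) ∨ (c → (a ↔ ¬a))   (eliminate →)
= ¬(¬(¬c ∨ b) ∨ c) ∨ ¬c ∨ (a ↔ ¬a)   (eliminate →)
= ¬(¬(¬c ∨ b) ∨ c) ∨ ¬c ∨ ((a → ¬a) ∧ (¬a → a))   (eliminate ↔)
= ¬(¬(¬c ∨ b) ∨ c) ∨ ¬c ∨ ((¬a ∨ ¬a) ∧ (¬a → a))   (eliminate →)
= ¬(¬(¬c ∨ b) ∨ c) ∨ ¬c ∨ ((¬a ∨ ¬a) ∧ (¬¬a ∨ a))   (eliminate →)
= (¬¬(¬c ∨ b) ∧ ¬c) ∨ ¬c ∨ ((¬a ∨ ¬a) ∧ (¬¬a ∨ a))   (De Morgan)
= ((¬c ∨ b) ∧ ¬c) ∨ ¬c ∨ ((¬a ∨ ¬a) ∧ (¬¬a ∨ a))   (double negation)
= ((¬c ∨ b) ∧ ¬c) ∨ ¬c ∨ ((¬a ∨ ¬a) ∧ (a ∨ a))   (double negation)
= (¬c ∨ b ∨ ¬c ∨ ¬a ∨ ¬a) ∧ (¬c ∨ b ∨ ¬c ∨ a ∨ a) ∧ (¬c ∨ ¬c ∨ ¬a ∨ ¬a) ∧ (¬c ∨ ¬c ∨ a ∨ a)   (distribute ∨ over ∧)
= (¬c ∨ ¬a) ∧ (¬c ∨ a)   (simplify)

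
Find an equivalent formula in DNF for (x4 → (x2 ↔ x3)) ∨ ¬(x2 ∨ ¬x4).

(x4 → (x2 ↔ x3)) ∨ ¬(x2 ∨ ¬x4)
≡ ¬x4 ∨ (x2 ↔ x3) ∨ ¬(x2 ∨ ¬x4)   [eliminate →]
≡ ¬x4 ∨ ((x2 → x3) ∧ (x3 → x2)) ∨ ¬(x2 ∨ ¬x4)   [eliminate ↔]
≡ ¬x4 ∨ ((¬x2 ∨ x3) ∧ (x3 → x2)) ∨ ¬(x2 ∨ ¬x4)   [eliminate →]
≡ ¬x4 ∨ ((¬x2 ∨ x3) ∧ (¬x3 ∨ x2)) ∨ ¬(x2 ∨ ¬x4)   [eliminate →]
≡ ¬x4 ∨ ((¬x2 ∨ x3) ∧ (¬x3 ∨ x2)) ∨ (¬x2 ∧ ¬¬x4)   [De Morgan]
≡ ¬x4 ∨ ((¬x2 ∨ x3) ∧ (¬x3 ∨ x2)) ∨ (¬x2 ∧ x4)   [double negation]
≡ ¬x4 ∨ (¬x2 ∧ ¬x3) ∨ (¬x2 ∧ x2) ∨ (x3 ∧ ¬x3) ∨ (x3 ∧ x2) ∨ (¬x2 ∧ x4)   [distribute ∧ over ∨]
≡ ¬x4 ∨ (¬x2 ∧ ¬x3) ∨ (x3 ∧ x2) ∨ (¬x2 ∧ x4)   [simplify]

¬x4 ∨ (¬x2 ∧ ¬x3) ∨ (x3 ∧ x2) ∨ (¬x2 ∧ x4)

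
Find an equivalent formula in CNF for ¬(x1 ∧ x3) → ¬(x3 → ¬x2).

(x1 ∨ x2) ∧ x3

¬(x1 ∧ x3) → ¬(x3 → ¬x2)
= ¬¬(x1 ∧ x3) ∨ ¬(x3 → ¬x2)   (eliminate →)
= ¬¬(x1 ∧ x3) ∨ ¬(¬x3 ∨ ¬x2)   (eliminate →)
= x1 ∧ x3 ∨ ¬(¬x3 ∨ ¬x2)   (double negation)
= x1 ∧ x3 ∨ ¬¬x3 ∧ ¬¬x2   (De Morgan)
= x1 ∧ x3 ∨ x3 ∧ ¬¬x2   (double negation)
= x1 ∧ x3 ∨ x3 ∧ x2   (double negation)
= (x1 ∨ x3) ∧ (x1 ∨ x2) ∧ (x3 ∨ x3) ∧ (x3 ∨ x2)   (distribute ∨ over ∧)
= (x1 ∨ x2) ∧ x3   (simplify)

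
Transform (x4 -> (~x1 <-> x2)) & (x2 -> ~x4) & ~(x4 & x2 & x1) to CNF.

(x4 -> (~x1 <-> x2)) & (x2 -> ~x4) & ~(x4 & x2 & x1)
⇔ (~x4 | (~x1 <-> x2)) & (x2 -> ~x4) & ~(x4 & x2 & x1)   [eliminate ->]
⇔ (~x4 | ((~x1 -> x2) & (x2 -> ~x1))) & (x2 -> ~x4) & ~(x4 & x2 & x1)   [eliminate <->]
⇔ (~x4 | ((~~x1 | x2) & (x2 -> ~x1))) & (x2 -> ~x4) & ~(x4 & x2 & x1)   [eliminate ->]
⇔ (~x4 | ((~~x1 | x2) & (~x2 | ~x1))) & (x2 -> ~x4) & ~(x4 & x2 & x1)   [eliminate ->]
⇔ (~x4 | ((~~x1 | x2) & (~x2 | ~x1))) & (~x2 | ~x4) & ~(x4 & x2 & x1)   [eliminate ->]
⇔ (~x4 | ((x1 | x2) & (~x2 | ~x1))) & (~x2 | ~x4) & ~(x4 & x2 & x1)   [double negation]
⇔ (~x4 | ((x1 | x2) & (~x2 | ~x1))) & (~x2 | ~x4) & (~x4 | ~x2 | ~x1)   [De Morgan]
⇔ (~x4 | x1 | x2) & (~x4 | ~x2 | ~x1) & (~x2 | ~x4) & (~x4 | ~x2 | ~x1)   [distribute | over &]
⇔ (~x4 | x1 | x2) & (~x2 | ~x4)   [simplify]

(~x4 | x1 | x2) & (~x2 | ~x4)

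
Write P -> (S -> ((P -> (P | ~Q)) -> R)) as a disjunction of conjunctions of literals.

P -> (S -> ((P -> (P | ~Q)) -> R))
≡ ~P | (S -> ((P -> (P | ~Q)) -> R))   [eliminate ->]
≡ ~P | ~S | ((P -> (P | ~Q)) -> R)   [eliminate ->]
≡ ~P | ~S | ~(P -> (P | ~Q)) | R   [eliminate ->]
≡ ~P | ~S | ~(~P | P | ~Q) | R   [eliminate ->]
≡ ~P | ~S | (~~P & ~P & ~~Q) | R   [De Morgan]
≡ ~P | ~S | (P & ~P & ~~Q) | R   [double negation]
≡ ~P | ~S | (P & ~P & Q) | R   [double negation]
≡ ~P | ~S | R   [simplify]

~P | ~S | R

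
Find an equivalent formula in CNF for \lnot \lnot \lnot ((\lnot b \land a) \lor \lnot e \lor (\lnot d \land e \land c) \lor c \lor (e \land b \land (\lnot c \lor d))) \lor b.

\lnot \lnot \lnot ((\lnot b \land a) \lor \lnot e \lor (\lnot d \land e \land c) \lor c \lor (e \land b \land (\lnot c \lor d))) \lor b
≡ \lnot ((\lnot b \land a) \lor \lnot e \lor (\lnot d \land e \land c) \lor c \lor (e \land b \land (\lnot c \lor d))) \lor b   [double negation]
≡ (\lnot (\lnot b \land a) \land \lnot \lnot e \land \lnot (\lnot d \land e \land c) \land \lnot c \land \lnot (e \land b \land (\lnot c \lor d))) \lor b   [De Morgan]
≡ ((\lnot \lnot b \lor \lnot a) \land \lnot \lnot e \land \lnot (\lnot d \land e \land c) \land \lnot c \land \lnot (e \land b \land (\lnot c \lor d))) \lor b   [De Morgan]
≡ ((b \lor \lnot a) \land \lnot \lnot e \land \lnot (\lnot d \land e \land c) \land \lnot c \land \lnot (e \land b \land (\lnot c \lor d))) \lor b   [double negation]
≡ ((b \lor \lnot a) \land e \land \lnot (\lnot d \land e \land c) \land \lnot c \land \lnot (e \land b \land (\lnot c \lor d))) \lor b   [double negation]
≡ ((b \lor \lnot a) \land e \land (\lnot \lnot d \lor \lnot e \lor \lnot c) \land \lnot c \land \lnot (e \land b \land (\lnot c \lor d))) \lor b   [De Morgan]
≡ ((b \lor \lnot a) \land e \land (d \lor \lnot e \lor \lnot c) \land \lnot c \land \lnot (e \land b \land (\lnot c \lor d))) \lor b   [double negation]
≡ ((b \lor \lnot a) \land e \land (d \lor \lnot e \lor \lnot c) \land \lnot c \land (\lnot e \lor \lnot b \lor \lnot (\lnot c \lor d))) \lor b   [De Morgan]
≡ ((b \lor \lnot a) \land e \land (d \lor \lnot e \lor \lnot c) \land \lnot c \land (\lnot e \lor \lnot b \lor (\lnot \lnot c \land \lnot d))) \lor b   [De Morgan]
≡ ((b \lor \lnot a) \land e \land (d \lor \lnot e \lor \lnot c) \land \lnot c \land (\lnot e \lor \lnot b \lor (c \land \lnot d))) \lor b   [double negation]
≡ (b \lor \lnot a \lor b) \land (e \lor b) \land (d \lor \lnot e \lor \lnot c \lor b) \land (\lnot c \lor b) \land (\lnot e \lor \lnot b \lor c \lor b) \land (\lnot e \lor \lnot b \lor \lnot d \lor b)   [distribute \lor over \land]
≡ (b \lor \lnot a) \land (e \lor b) \land (\lnot c \lor b)   [simplify]

(b \lor \lnot a) \land (e \lor b) \land (\lnot c \lor b)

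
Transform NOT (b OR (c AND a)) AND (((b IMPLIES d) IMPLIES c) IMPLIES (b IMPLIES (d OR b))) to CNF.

NOT (b OR (c AND a)) AND (((b IMPLIES d) IMPLIES c) IMPLIES (b IMPLIES (d OR b)))
= NOT (b OR (c AND a)) AND (NOT ((b IMPLIES d) IMPLIES c) OR (b IMPLIES (d OR b)))   (eliminate IMPLIES)
= NOT (b OR (c AND a)) AND (NOT (NOT (b IMPLIES d) OR c) OR (b IMPLIES (d OR b)))   (eliminate IMPLIES)
= NOT (b OR (c AND a)) AND (NOT (NOT (NOT b OR d) OR c) OR (b IMPLIES (d OR b)))   (eliminate IMPLIES)
= NOT (b OR (c AND a)) AND (NOT (NOT (NOT b OR d) OR c) OR NOT b OR d OR b)   (eliminate IMPLIES)
= NOT b AND NOT (c AND a) AND (NOT (NOT (NOT b OR d) OR c) OR NOT b OR d OR b)   (De Morgan)
= NOT b AND (NOT c OR NOT a) AND (NOT (NOT (NOT b OR d) OR c) OR NOT b OR d OR b)   (De Morgan)
= NOT b AND (NOT c OR NOT a) AND ((NOT NOT (NOT b OR d) AND NOT c) OR NOT b OR d OR b)   (De Morgan)
= NOT b AND (NOT c OR NOT a) AND (((NOT b OR d) AND NOT c) OR NOT b OR d OR b)   (double negation)
= NOT b AND (NOT c OR NOT a) AND (NOT b OR d OR NOT b OR d OR b) AND (NOT c OR NOT b OR d OR b)   (distribute OR over AND)
= NOT b AND (NOT c OR NOT a)   (simplify)

NOT b AND (NOT c OR NOT a)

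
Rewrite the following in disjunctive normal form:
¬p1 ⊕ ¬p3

(¬p1 ∧ p3) ∨ (p1 ∧ ¬p3)

¬p1 ⊕ ¬p3
≡ (¬p1 ∧ ¬¬p3) ∨ (¬¬p1 ∧ ¬p3)
≡ (¬p1 ∧ p3) ∨ (¬¬p1 ∧ ¬p3)
≡ (¬p1 ∧ p3) ∨ (p1 ∧ ¬p3)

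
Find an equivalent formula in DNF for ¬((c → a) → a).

¬c ∧ ¬a

¬((c → a) → a)
= ¬(¬(c → a) ∨ a)   — eliminate →
= ¬(¬(¬c ∨ a) ∨ a)   — eliminate →
= ¬¬(¬c ∨ a) ∧ ¬a   — De Morgan
= (¬c ∨ a) ∧ ¬a   — double negation
= (¬c ∧ ¬a) ∨ (a ∧ ¬a)   — distribute ∧ over ∨
= ¬c ∧ ¬a   — simplify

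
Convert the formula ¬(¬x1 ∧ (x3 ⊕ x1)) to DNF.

¬(¬x1 ∧ (x3 ⊕ x1))
⇔ ¬(¬x1 ∧ ((x3 ∧ ¬x1) ∨ (¬x3 ∧ x1)))   (expand ⊕)
⇔ ¬¬x1 ∨ ¬((x3 ∧ ¬x1) ∨ (¬x3 ∧ x1))   (De Morgan)
⇔ x1 ∨ ¬((x3 ∧ ¬x1) ∨ (¬x3 ∧ x1))   (double negation)
⇔ x1 ∨ (¬(x3 ∧ ¬x1) ∧ ¬(¬x3 ∧ x1))   (De Morgan)
⇔ x1 ∨ ((¬x3 ∨ ¬¬x1) ∧ ¬(¬x3 ∧ x1))   (De Morgan)
⇔ x1 ∨ ((¬x3 ∨ x1) ∧ ¬(¬x3 ∧ x1))   (double negation)
⇔ x1 ∨ ((¬x3 ∨ x1) ∧ (¬¬x3 ∨ ¬x1))   (De Morgan)
⇔ x1 ∨ ((¬x3 ∨ x1) ∧ (x3 ∨ ¬x1))   (double negation)
⇔ x1 ∨ (¬x3 ∧ x3) ∨ (¬x3 ∧ ¬x1) ∨ (x1 ∧ x3) ∨ (x1 ∧ ¬x1)   (distribute ∧ over ∨)
⇔ x1 ∨ (¬x3 ∧ ¬x1)   (simplify)

x1 ∨ (¬x3 ∧ ¬x1)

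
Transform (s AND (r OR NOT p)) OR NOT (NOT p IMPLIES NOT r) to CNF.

(s OR NOT p) AND (s OR r) AND (r OR NOT p)

(s AND (r OR NOT p)) OR NOT (NOT p IMPLIES NOT r)
= (s AND (r OR NOT p)) OR NOT (NOT NOT p OR NOT r)   — eliminate IMPLIES
= (s AND (r OR NOT p)) OR (NOT NOT NOT p AND NOT NOT r)   — De Morgan
= (s AND (r OR NOT p)) OR (NOT p AND NOT NOT r)   — double negation
= (s AND (r OR NOT p)) OR (NOT p AND r)   — double negation
= (s OR NOT p) AND (s OR r) AND (r OR NOT p OR NOT p) AND (r OR NOT p OR r)   — distribute OR over AND
= (s OR NOT p) AND (s OR r) AND (r OR NOT p)   — simplify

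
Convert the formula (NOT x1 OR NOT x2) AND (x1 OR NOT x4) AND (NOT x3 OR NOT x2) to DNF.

(NOT x1 AND NOT x4 AND NOT x3) OR (NOT x2 AND x1) OR (NOT x2 AND NOT x4)

(NOT x1 OR NOT x2) AND (x1 OR NOT x4) AND (NOT x3 OR NOT x2)
= (NOT x1 AND x1 AND NOT x3) OR (NOT x1 AND x1 AND NOT x2) OR (NOT x1 AND NOT x4 AND NOT x3) OR (NOT x1 AND NOT x4 AND NOT x2) OR (NOT x2 AND x1 AND NOT x3) OR (NOT x2 AND x1 AND NOT x2) OR (NOT x2 AND NOT x4 AND NOT x3) OR (NOT x2 AND NOT x4 AND NOT x2)   [distribute AND over OR]
= (NOT x1 AND NOT x4 AND NOT x3) OR (NOT x2 AND x1) OR (NOT x2 AND NOT x4)   [simplify]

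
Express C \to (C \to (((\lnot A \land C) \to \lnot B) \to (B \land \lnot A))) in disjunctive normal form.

C \to (C \to (((\lnot A \land C) \to \lnot B) \to (B \land \lnot A)))
⇔ \lnot C \lor (C \to (((\lnot A \land C) \to \lnot B) \to (B \land \lnot A)))   (eliminate \to)
⇔ \lnot C \lor \lnot C \lor (((\lnot A \land C) \to \lnot B) \to (B \land \lnot A))   (eliminate \to)
⇔ \lnot C \lor \lnot C \lor \lnot ((\lnot A \land C) \to \lnot B) \lor (B \land \lnot A)   (eliminate \to)
⇔ \lnot C \lor \lnot C \lor \lnot (\lnot (\lnot A \land C) \lor \lnot B) \lor (B \land \lnot A)   (eliminate \to)
⇔ \lnot C \lor \lnot C \lor (\lnot \lnot (\lnot A \land C) \land \lnot \lnot B) \lor (B \land \lnot A)   (De Morgan)
⇔ \lnot C \lor \lnot C \lor (\lnot A \land C \land \lnot \lnot B) \lor (B \land \lnot A)   (double negation)
⇔ \lnot C \lor \lnot C \lor (\lnot A \land C \land B) \lor (B \land \lnot A)   (double negation)
⇔ \lnot C \lor (B \land \lnot A)   (simplify)

\lnot C \lor (B \land \lnot A)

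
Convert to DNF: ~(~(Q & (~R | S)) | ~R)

Q & S & R

~(~(Q & (~R | S)) | ~R)
≡ ~~(Q & (~R | S)) & ~~R   [De Morgan]
≡ Q & (~R | S) & ~~R   [double negation]
≡ Q & (~R | S) & R   [double negation]
≡ (Q & ~R & R) | (Q & S & R)   [distribute & over |]
≡ Q & S & R   [simplify]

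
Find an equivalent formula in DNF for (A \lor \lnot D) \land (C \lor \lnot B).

(A \lor \lnot D) \land (C \lor \lnot B)
≡ (A \land C) \lor (A \land \lnot B) \lor (\lnot D \land C) \lor (\lnot D \land \lnot B)   (distribute \land over \lor)

(A \land C) \lor (A \land \lnot B) \lor (\lnot D \land C) \lor (\lnot D \land \lnot B)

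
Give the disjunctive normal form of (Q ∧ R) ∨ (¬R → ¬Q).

R ∨ ¬Q

(Q ∧ R) ∨ (¬R → ¬Q)
⇔ (Q ∧ R) ∨ ¬¬R ∨ ¬Q   — eliminate →
⇔ (Q ∧ R) ∨ R ∨ ¬Q   — double negation
⇔ R ∨ ¬Q   — simplify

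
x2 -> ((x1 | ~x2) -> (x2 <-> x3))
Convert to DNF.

x2 -> ((x1 | ~x2) -> (x2 <-> x3))
= ~x2 | ((x1 | ~x2) -> (x2 <-> x3))   [eliminate ->]
= ~x2 | ~(x1 | ~x2) | (x2 <-> x3)   [eliminate ->]
= ~x2 | ~(x1 | ~x2) | ((x2 -> x3) & (x3 -> x2))   [eliminate <->]
= ~x2 | ~(x1 | ~x2) | ((~x2 | x3) & (x3 -> x2))   [eliminate ->]
= ~x2 | ~(x1 | ~x2) | ((~x2 | x3) & (~x3 | x2))   [eliminate ->]
= ~x2 | (~x1 & ~~x2) | ((~x2 | x3) & (~x3 | x2))   [De Morgan]
= ~x2 | (~x1 & x2) | ((~x2 | x3) & (~x3 | x2))   [double negation]
= ~x2 | (~x1 & x2) | (~x2 & ~x3) | (~x2 & x2) | (x3 & ~x3) | (x3 & x2)   [distribute & over |]
= ~x2 | (~x1 & x2) | (x3 & x2)   [simplify]

~x2 | (~x1 & x2) | (x3 & x2)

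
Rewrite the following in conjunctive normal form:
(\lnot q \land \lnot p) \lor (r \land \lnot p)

(\lnot q \lor r) \land \lnot p

(\lnot q \land \lnot p) \lor (r \land \lnot p)
≡ (\lnot q \lor r) \land (\lnot q \lor \lnot p) \land (\lnot p \lor r) \land (\lnot p \lor \lnot p)   [distribute \lor over \land]
≡ (\lnot q \lor r) \land \lnot p   [simplify]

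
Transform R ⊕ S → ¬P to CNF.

(¬R ∨ S ∨ ¬P) ∧ (¬S ∨ R ∨ ¬P)

R ⊕ S → ¬P
≡ ¬(R ⊕ S) ∨ ¬P
≡ ¬((R ∨ S) ∧ ¬(R ∧ S)) ∨ ¬P
≡ ¬(R ∨ S) ∨ ¬¬(R ∧ S) ∨ ¬P
≡ ¬R ∧ ¬S ∨ ¬¬(R ∧ S) ∨ ¬P
≡ ¬R ∧ ¬S ∨ R ∧ S ∨ ¬P
≡ (¬R ∨ R ∨ ¬P) ∧ (¬R ∨ S ∨ ¬P) ∧ (¬S ∨ R ∨ ¬P) ∧ (¬S ∨ S ∨ ¬P)
≡ (¬R ∨ S ∨ ¬P) ∧ (¬S ∨ R ∨ ¬P)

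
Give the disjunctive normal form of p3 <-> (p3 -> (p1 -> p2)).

p3 <-> (p3 -> (p1 -> p2))
= (p3 -> (p3 -> (p1 -> p2))) & ((p3 -> (p1 -> p2)) -> p3)   — eliminate <->
= (~p3 | (p3 -> (p1 -> p2))) & ((p3 -> (p1 -> p2)) -> p3)   — eliminate ->
= (~p3 | ~p3 | (p1 -> p2)) & ((p3 -> (p1 -> p2)) -> p3)   — eliminate ->
= (~p3 | ~p3 | ~p1 | p2) & ((p3 -> (p1 -> p2)) -> p3)   — eliminate ->
= (~p3 | ~p3 | ~p1 | p2) & (~(p3 -> (p1 -> p2)) | p3)   — eliminate ->
= (~p3 | ~p3 | ~p1 | p2) & (~(~p3 | (p1 -> p2)) | p3)   — eliminate ->
= (~p3 | ~p3 | ~p1 | p2) & (~(~p3 | ~p1 | p2) | p3)   — eliminate ->
= (~p3 | ~p3 | ~p1 | p2) & ((~~p3 & ~~p1 & ~p2) | p3)   — De Morgan
= (~p3 | ~p3 | ~p1 | p2) & ((p3 & ~~p1 & ~p2) | p3)   — double negation
= (~p3 | ~p3 | ~p1 | p2) & ((p3 & p1 & ~p2) | p3)   — double negation
= (~p3 & p3 & p1 & ~p2) | (~p3 & p3) | (~p3 & p3 & p1 & ~p2) | (~p3 & p3) | (~p1 & p3 & p1 & ~p2) | (~p1 & p3) | (p2 & p3 & p1 & ~p2) | (p2 & p3)   — distribute & over |
= (~p1 & p3) | (p2 & p3)   — simplify

(~p1 & p3) | (p2 & p3)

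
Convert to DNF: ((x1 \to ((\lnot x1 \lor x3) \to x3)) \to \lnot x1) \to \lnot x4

((x1 \to ((\lnot x1 \lor x3) \to x3)) \to \lnot x1) \to \lnot x4
= \lnot ((x1 \to ((\lnot x1 \lor x3) \to x3)) \to \lnot x1) \lor \lnot x4   [eliminate \to]
= \lnot (\lnot (x1 \to ((\lnot x1 \lor x3) \to x3)) \lor \lnot x1) \lor \lnot x4   [eliminate \to]
= \lnot (\lnot (\lnot x1 \lor ((\lnot x1 \lor x3) \to x3)) \lor \lnot x1) \lor \lnot x4   [eliminate \to]
= \lnot (\lnot (\lnot x1 \lor \lnot (\lnot x1 \lor x3) \lor x3) \lor \lnot x1) \lor \lnot x4   [eliminate \to]
= (\lnot \lnot (\lnot x1 \lor \lnot (\lnot x1 \lor x3) \lor x3) \land \lnot \lnot x1) \lor \lnot x4   [De Morgan]
= ((\lnot x1 \lor \lnot (\lnot x1 \lor x3) \lor x3) \land \lnot \lnot x1) \lor \lnot x4   [double negation]
= ((\lnot x1 \lor (\lnot \lnot x1 \land \lnot x3) \lor x3) \land \lnot \lnot x1) \lor \lnot x4   [De Morgan]
= ((\lnot x1 \lor (x1 \land \lnot x3) \lor x3) \land \lnot \lnot x1) \lor \lnot x4   [double negation]
= ((\lnot x1 \lor (x1 \land \lnot x3) \lor x3) \land x1) \lor \lnot x4   [double negation]
= (\lnot x1 \land x1) \lor (x1 \land \lnot x3 \land x1) \lor (x3 \land x1) \lor \lnot x4   [distribute \land over \lor]
= (x1 \land \lnot x3) \lor (x3 \land x1) \lor \lnot x4   [simplify]

(x1 \land \lnot x3) \lor (x3 \land x1) \lor \lnot x4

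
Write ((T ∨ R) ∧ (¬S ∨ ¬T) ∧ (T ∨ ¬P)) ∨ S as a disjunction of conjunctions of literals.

(T ∧ ¬S) ∨ (R ∧ ¬S ∧ ¬P) ∨ (R ∧ ¬T ∧ ¬P) ∨ S

((T ∨ R) ∧ (¬S ∨ ¬T) ∧ (T ∨ ¬P)) ∨ S
≡ (T ∧ ¬S ∧ T) ∨ (T ∧ ¬S ∧ ¬P) ∨ (T ∧ ¬T ∧ T) ∨ (T ∧ ¬T ∧ ¬P) ∨ (R ∧ ¬S ∧ T) ∨ (R ∧ ¬S ∧ ¬P) ∨ (R ∧ ¬T ∧ T) ∨ (R ∧ ¬T ∧ ¬P) ∨ S   [distribute ∧ over ∨]
≡ (T ∧ ¬S) ∨ (R ∧ ¬S ∧ ¬P) ∨ (R ∧ ¬T ∧ ¬P) ∨ S   [simplify]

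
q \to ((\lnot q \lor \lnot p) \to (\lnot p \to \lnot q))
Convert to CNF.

q \to ((\lnot q \lor \lnot p) \to (\lnot p \to \lnot q))
= \lnot q \lor ((\lnot q \lor \lnot p) \to (\lnot p \to \lnot q))   — eliminate \to
= \lnot q \lor \lnot (\lnot q \lor \lnot p) \lor (\lnot p \to \lnot q)   — eliminate \to
= \lnot q \lor \lnot (\lnot q \lor \lnot p) \lor \lnot \lnot p \lor \lnot q   — eliminate \to
= \lnot q \lor (\lnot \lnot q \land \lnot \lnot p) \lor \lnot \lnot p \lor \lnot q   — De Morgan
= \lnot q \lor (q \land \lnot \lnot p) \lor \lnot \lnot p \lor \lnot q   — double negation
= \lnot q \lor (q \land p) \lor \lnot \lnot p \lor \lnot q   — double negation
= \lnot q \lor (q \land p) \lor p \lor \lnot q   — double negation
= (\lnot q \lor q \lor p \lor \lnot q) \land (\lnot q \lor p \lor p \lor \lnot q)   — distribute \lor over \land
= \lnot q \lor p   — simplify

\lnot q \lor p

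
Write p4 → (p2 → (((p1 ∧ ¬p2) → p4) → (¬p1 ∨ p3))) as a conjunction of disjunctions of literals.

¬p4 ∨ ¬p2 ∨ ¬p1 ∨ p3

p4 → (p2 → (((p1 ∧ ¬p2) → p4) → (¬p1 ∨ p3)))
⇔ ¬p4 ∨ (p2 → (((p1 ∧ ¬p2) → p4) → (¬p1 ∨ p3)))   (eliminate →)
⇔ ¬p4 ∨ ¬p2 ∨ (((p1 ∧ ¬p2) → p4) → (¬p1 ∨ p3))   (eliminate →)
⇔ ¬p4 ∨ ¬p2 ∨ ¬((p1 ∧ ¬p2) → p4) ∨ ¬p1 ∨ p3   (eliminate →)
⇔ ¬p4 ∨ ¬p2 ∨ ¬(¬(p1 ∧ ¬p2) ∨ p4) ∨ ¬p1 ∨ p3   (eliminate →)
⇔ ¬p4 ∨ ¬p2 ∨ (¬¬(p1 ∧ ¬p2) ∧ ¬p4) ∨ ¬p1 ∨ p3   (De Morgan)
⇔ ¬p4 ∨ ¬p2 ∨ (p1 ∧ ¬p2 ∧ ¬p4) ∨ ¬p1 ∨ p3   (double negation)
⇔ (¬p4 ∨ ¬p2 ∨ p1 ∨ ¬p1 ∨ p3) ∧ (¬p4 ∨ ¬p2 ∨ ¬p2 ∨ ¬p1 ∨ p3) ∧ (¬p4 ∨ ¬p2 ∨ ¬p4 ∨ ¬p1 ∨ p3)   (distribute ∨ over ∧)
⇔ ¬p4 ∨ ¬p2 ∨ ¬p1 ∨ p3   (simplify)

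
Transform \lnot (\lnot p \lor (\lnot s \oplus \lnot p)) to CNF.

\lnot (\lnot p \lor (\lnot s \oplus \lnot p))
= \lnot (\lnot p \lor (\lnot s \lor \lnot p) \land \lnot (\lnot s \land \lnot p))   (expand \oplus)
= \lnot \lnot p \land \lnot ((\lnot s \lor \lnot p) \land \lnot (\lnot s \land \lnot p))   (De Morgan)
= p \land \lnot ((\lnot s \lor \lnot p) \land \lnot (\lnot s \land \lnot p))   (double negation)
= p \land (\lnot (\lnot s \lor \lnot p) \lor \lnot \lnot (\lnot s \land \lnot p))   (De Morgan)
= p \land (\lnot \lnot s \land \lnot \lnot p \lor \lnot \lnot (\lnot s \land \lnot p))   (De Morgan)
= p \land (s \land \lnot \lnot p \lor \lnot \lnot (\lnot s \land \lnot p))   (double negation)
= p \land (s \land p \lor \lnot \lnot (\lnot s \land \lnot p))   (double negation)
= p \land (s \land p \lor \lnot s \land \lnot p)   (double negation)
= p \land (s \lor \lnot s) \land (s \lor \lnot p) \land (p \lor \lnot s) \land (p \lor \lnot p)   (distribute \lor over \land)
= p \land (s \lor \lnot p)   (simplify)

p \land (s \lor \lnot p)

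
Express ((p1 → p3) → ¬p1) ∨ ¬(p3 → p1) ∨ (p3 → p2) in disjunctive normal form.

((p1 → p3) → ¬p1) ∨ ¬(p3 → p1) ∨ (p3 → p2)
= ¬(p1 → p3) ∨ ¬p1 ∨ ¬(p3 → p1) ∨ (p3 → p2)   [eliminate →]
= ¬(¬p1 ∨ p3) ∨ ¬p1 ∨ ¬(p3 → p1) ∨ (p3 → p2)   [eliminate →]
= ¬(¬p1 ∨ p3) ∨ ¬p1 ∨ ¬(¬p3 ∨ p1) ∨ (p3 → p2)   [eliminate →]
= ¬(¬p1 ∨ p3) ∨ ¬p1 ∨ ¬(¬p3 ∨ p1) ∨ ¬p3 ∨ p2   [eliminate →]
= (¬¬p1 ∧ ¬p3) ∨ ¬p1 ∨ ¬(¬p3 ∨ p1) ∨ ¬p3 ∨ p2   [De Morgan]
= (p1 ∧ ¬p3) ∨ ¬p1 ∨ ¬(¬p3 ∨ p1) ∨ ¬p3 ∨ p2   [double negation]
= (p1 ∧ ¬p3) ∨ ¬p1 ∨ (¬¬p3 ∧ ¬p1) ∨ ¬p3 ∨ p2   [De Morgan]
= (p1 ∧ ¬p3) ∨ ¬p1 ∨ (p3 ∧ ¬p1) ∨ ¬p3 ∨ p2   [double negation]
= ¬p1 ∨ ¬p3 ∨ p2   [simplify]

¬p1 ∨ ¬p3 ∨ p2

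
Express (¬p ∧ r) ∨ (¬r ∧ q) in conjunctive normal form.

(¬p ∧ r) ∨ (¬r ∧ q)
⇔ (¬p ∨ ¬r) ∧ (¬p ∨ q) ∧ (r ∨ ¬r) ∧ (r ∨ q)   — distribute ∨ over ∧
⇔ (¬p ∨ ¬r) ∧ (¬p ∨ q) ∧ (r ∨ q)   — simplify

(¬p ∨ ¬r) ∧ (¬p ∨ q) ∧ (r ∨ q)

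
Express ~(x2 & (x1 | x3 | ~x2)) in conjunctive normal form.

(~x2 | ~x1) & (~x2 | ~x3)

~(x2 & (x1 | x3 | ~x2))
≡ ~x2 | ~(x1 | x3 | ~x2)   [De Morgan]
≡ ~x2 | (~x1 & ~x3 & ~~x2)   [De Morgan]
≡ ~x2 | (~x1 & ~x3 & x2)   [double negation]
≡ (~x2 | ~x1) & (~x2 | ~x3) & (~x2 | x2)   [distribute | over &]
≡ (~x2 | ~x1) & (~x2 | ~x3)   [simplify]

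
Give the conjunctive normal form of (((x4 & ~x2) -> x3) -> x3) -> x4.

(((x4 & ~x2) -> x3) -> x3) -> x4
≡ ~(((x4 & ~x2) -> x3) -> x3) | x4   (eliminate ->)
≡ ~(~((x4 & ~x2) -> x3) | x3) | x4   (eliminate ->)
≡ ~(~(~(x4 & ~x2) | x3) | x3) | x4   (eliminate ->)
≡ (~~(~(x4 & ~x2) | x3) & ~x3) | x4   (De Morgan)
≡ ((~(x4 & ~x2) | x3) & ~x3) | x4   (double negation)
≡ ((~x4 | ~~x2 | x3) & ~x3) | x4   (De Morgan)
≡ ((~x4 | x2 | x3) & ~x3) | x4   (double negation)
≡ (~x4 | x2 | x3 | x4) & (~x3 | x4)   (distribute | over &)
≡ ~x3 | x4   (simplify)

~x3 | x4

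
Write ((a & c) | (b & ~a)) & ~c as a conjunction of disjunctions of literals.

(a | b) & (c | b) & (c | ~a) & ~c

((a & c) | (b & ~a)) & ~c
⇔ (a | b) & (a | ~a) & (c | b) & (c | ~a) & ~c   [distribute | over &]
⇔ (a | b) & (c | b) & (c | ~a) & ~c   [simplify]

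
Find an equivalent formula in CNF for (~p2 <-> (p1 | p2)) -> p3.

(~p2 <-> (p1 | p2)) -> p3
≡ ~(~p2 <-> (p1 | p2)) | p3   — eliminate ->
≡ ~((~p2 -> (p1 | p2)) & ((p1 | p2) -> ~p2)) | p3   — eliminate <->
≡ ~((~~p2 | p1 | p2) & ((p1 | p2) -> ~p2)) | p3   — eliminate ->
≡ ~((~~p2 | p1 | p2) & (~(p1 | p2) | ~p2)) | p3   — eliminate ->
≡ ~(~~p2 | p1 | p2) | ~(~(p1 | p2) | ~p2) | p3   — De Morgan
≡ (~~~p2 & ~p1 & ~p2) | ~(~(p1 | p2) | ~p2) | p3   — De Morgan
≡ (~p2 & ~p1 & ~p2) | ~(~(p1 | p2) | ~p2) | p3   — double negation
≡ (~p2 & ~p1 & ~p2) | (~~(p1 | p2) & ~~p2) | p3   — De Morgan
≡ (~p2 & ~p1 & ~p2) | ((p1 | p2) & ~~p2) | p3   — double negation
≡ (~p2 & ~p1 & ~p2) | ((p1 | p2) & p2) | p3   — double negation
≡ (~p2 | p1 | p2 | p3) & (~p2 | p2 | p3) & (~p1 | p1 | p2 | p3) & (~p1 | p2 | p3) & (~p2 | p1 | p2 | p3) & (~p2 | p2 | p3)   — distribute | over &
≡ ~p1 | p2 | p3   — simplify

~p1 | p2 | p3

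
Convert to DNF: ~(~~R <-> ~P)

(R & P) | (~P & ~R)

~(~~R <-> ~P)
≡ ~((~~R -> ~P) & (~P -> ~~R))
≡ ~((~~~R | ~P) & (~P -> ~~R))
≡ ~((~~~R | ~P) & (~~P | ~~R))
≡ ~(~~~R | ~P) | ~(~~P | ~~R)
≡ (~~~~R & ~~P) | ~(~~P | ~~R)
≡ (~~R & ~~P) | ~(~~P | ~~R)
≡ (R & ~~P) | ~(~~P | ~~R)
≡ (R & P) | ~(~~P | ~~R)
≡ (R & P) | (~~~P & ~~~R)
≡ (R & P) | (~P & ~~~R)
≡ (R & P) | (~P & ~R)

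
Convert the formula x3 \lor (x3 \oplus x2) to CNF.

x3 \lor (x3 \oplus x2)
= x3 \lor ((x3 \lor x2) \land \lnot (x3 \land x2))   [expand \oplus]
= x3 \lor ((x3 \lor x2) \land (\lnot x3 \lor \lnot x2))   [De Morgan]
= (x3 \lor x3 \lor x2) \land (x3 \lor \lnot x3 \lor \lnot x2)   [distribute \lor over \land]
= x3 \lor x2   [simplify]

x3 \lor x2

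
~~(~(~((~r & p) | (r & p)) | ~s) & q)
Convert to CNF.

~~(~(~((~r & p) | (r & p)) | ~s) & q)
= ~(~((~r & p) | (r & p)) | ~s) & q   [double negation]
= ~~((~r & p) | (r & p)) & ~~s & q   [De Morgan]
= ((~r & p) | (r & p)) & ~~s & q   [double negation]
= ((~r & p) | (r & p)) & s & q   [double negation]
= (~r | r) & (~r | p) & (p | r) & (p | p) & s & q   [distribute | over &]
= p & s & q   [simplify]

p & s & q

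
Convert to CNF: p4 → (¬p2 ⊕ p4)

p4 → (¬p2 ⊕ p4)
≡ ¬p4 ∨ (¬p2 ⊕ p4)   [eliminate →]
≡ ¬p4 ∨ ((¬p2 ∨ p4) ∧ ¬(¬p2 ∧ p4))   [expand ⊕]
≡ ¬p4 ∨ ((¬p2 ∨ p4) ∧ (¬¬p2 ∨ ¬p4))   [De Morgan]
≡ ¬p4 ∨ ((¬p2 ∨ p4) ∧ (p2 ∨ ¬p4))   [double negation]
≡ (¬p4 ∨ ¬p2 ∨ p4) ∧ (¬p4 ∨ p2 ∨ ¬p4)   [distribute ∨ over ∧]
≡ ¬p4 ∨ p2   [simplify]

¬p4 ∨ p2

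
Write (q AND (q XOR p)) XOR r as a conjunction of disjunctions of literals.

(q AND (q XOR p)) XOR r
⇔ ((q AND (q XOR p)) OR r) AND NOT (q AND (q XOR p) AND r)   (expand XOR)
⇔ ((q AND (q OR p) AND NOT (q AND p)) OR r) AND NOT (q AND (q XOR p) AND r)   (expand XOR)
⇔ ((q AND (q OR p) AND NOT (q AND p)) OR r) AND NOT (q AND (q OR p) AND NOT (q AND p) AND r)   (expand XOR)
⇔ ((q AND (q OR p) AND (NOT q OR NOT p)) OR r) AND NOT (q AND (q OR p) AND NOT (q AND p) AND r)   (De Morgan)
⇔ ((q AND (q OR p) AND (NOT q OR NOT p)) OR r) AND (NOT q OR NOT (q OR p) OR NOT NOT (q AND p) OR NOT r)   (De Morgan)
⇔ ((q AND (q OR p) AND (NOT q OR NOT p)) OR r) AND (NOT q OR (NOT q AND NOT p) OR NOT NOT (q AND p) OR NOT r)   (De Morgan)
⇔ ((q AND (q OR p) AND (NOT q OR NOT p)) OR r) AND (NOT q OR (NOT q AND NOT p) OR (q AND p) OR NOT r)   (double negation)
⇔ (q OR r) AND (q OR p OR r) AND (NOT q OR NOT p OR r) AND (NOT q OR NOT q OR q OR NOT r) AND (NOT q OR NOT q OR p OR NOT r) AND (NOT q OR NOT p OR q OR NOT r) AND (NOT q OR NOT p OR p OR NOT r)   (distribute OR over AND)
⇔ (q OR r) AND (NOT q OR NOT p OR r) AND (NOT q OR p OR NOT r)   (simplify)

(q OR r) AND (NOT q OR NOT p OR r) AND (NOT q OR p OR NOT r)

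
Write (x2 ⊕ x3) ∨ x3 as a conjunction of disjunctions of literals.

x2 ∨ x3

(x2 ⊕ x3) ∨ x3
= ((x2 ∨ x3) ∧ ¬(x2 ∧ x3)) ∨ x3   [expand ⊕]
= ((x2 ∨ x3) ∧ (¬x2 ∨ ¬x3)) ∨ x3   [De Morgan]
= (x2 ∨ x3 ∨ x3) ∧ (¬x2 ∨ ¬x3 ∨ x3)   [distribute ∨ over ∧]
= x2 ∨ x3   [simplify]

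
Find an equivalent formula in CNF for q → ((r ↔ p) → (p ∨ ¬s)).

q → ((r ↔ p) → (p ∨ ¬s))
⇔ ¬q ∨ ((r ↔ p) → (p ∨ ¬s))   [eliminate →]
⇔ ¬q ∨ ¬(r ↔ p) ∨ p ∨ ¬s   [eliminate →]
⇔ ¬q ∨ ¬((r → p) ∧ (p → r)) ∨ p ∨ ¬s   [eliminate ↔]
⇔ ¬q ∨ ¬((¬r ∨ p) ∧ (p → r)) ∨ p ∨ ¬s   [eliminate →]
⇔ ¬q ∨ ¬((¬r ∨ p) ∧ (¬p ∨ r)) ∨ p ∨ ¬s   [eliminate →]
⇔ ¬q ∨ ¬(¬r ∨ p) ∨ ¬(¬p ∨ r) ∨ p ∨ ¬s   [De Morgan]
⇔ ¬q ∨ (¬¬r ∧ ¬p) ∨ ¬(¬p ∨ r) ∨ p ∨ ¬s   [De Morgan]
⇔ ¬q ∨ (r ∧ ¬p) ∨ ¬(¬p ∨ r) ∨ p ∨ ¬s   [double negation]
⇔ ¬q ∨ (r ∧ ¬p) ∨ (¬¬p ∧ ¬r) ∨ p ∨ ¬s   [De Morgan]
⇔ ¬q ∨ (r ∧ ¬p) ∨ (p ∧ ¬r) ∨ p ∨ ¬s   [double negation]
⇔ (¬q ∨ r ∨ p ∨ p ∨ ¬s) ∧ (¬q ∨ r ∨ ¬r ∨ p ∨ ¬s) ∧ (¬q ∨ ¬p ∨ p ∨ p ∨ ¬s) ∧ (¬q ∨ ¬p ∨ ¬r ∨ p ∨ ¬s)   [distribute ∨ over ∧]
⇔ ¬q ∨ r ∨ p ∨ ¬s   [simplify]

¬q ∨ r ∨ p ∨ ¬s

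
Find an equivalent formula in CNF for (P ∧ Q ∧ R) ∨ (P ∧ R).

(P ∧ Q ∧ R) ∨ (P ∧ R)
≡ (P ∨ P) ∧ (P ∨ R) ∧ (Q ∨ P) ∧ (Q ∨ R) ∧ (R ∨ P) ∧ (R ∨ R)   (distribute ∨ over ∧)
≡ P ∧ R   (simplify)

P ∧ R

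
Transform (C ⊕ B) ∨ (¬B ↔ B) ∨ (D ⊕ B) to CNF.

(C ∨ B ∨ D) ∧ (¬C ∨ ¬B ∨ ¬D)

(C ⊕ B) ∨ (¬B ↔ B) ∨ (D ⊕ B)
≡ (C ∨ B) ∧ ¬(C ∧ B) ∨ (¬B ↔ B) ∨ (D ⊕ B)   — expand ⊕
≡ (C ∨ B) ∧ ¬(C ∧ B) ∨ (¬B → B) ∧ (B → ¬B) ∨ (D ⊕ B)   — eliminate ↔
≡ (C ∨ B) ∧ ¬(C ∧ B) ∨ (¬¬B ∨ B) ∧ (B → ¬B) ∨ (D ⊕ B)   — eliminate →
≡ (C ∨ B) ∧ ¬(C ∧ B) ∨ (¬¬B ∨ B) ∧ (¬B ∨ ¬B) ∨ (D ⊕ B)   — eliminate →
≡ (C ∨ B) ∧ ¬(C ∧ B) ∨ (¬¬B ∨ B) ∧ (¬B ∨ ¬B) ∨ (D ∨ B) ∧ ¬(D ∧ B)   — expand ⊕
≡ (C ∨ B) ∧ (¬C ∨ ¬B) ∨ (¬¬B ∨ B) ∧ (¬B ∨ ¬B) ∨ (D ∨ B) ∧ ¬(D ∧ B)   — De Morgan
≡ (C ∨ B) ∧ (¬C ∨ ¬B) ∨ (B ∨ B) ∧ (¬B ∨ ¬B) ∨ (D ∨ B) ∧ ¬(D ∧ B)   — double negation
≡ (C ∨ B) ∧ (¬C ∨ ¬B) ∨ (B ∨ B) ∧ (¬B ∨ ¬B) ∨ (D ∨ B) ∧ (¬D ∨ ¬B)   — De Morgan
≡ (C ∨ B ∨ B ∨ B ∨ D ∨ B) ∧ (C ∨ B ∨ B ∨ B ∨ ¬D ∨ ¬B) ∧ (C ∨ B ∨ ¬B ∨ ¬B ∨ D ∨ B) ∧ (C ∨ B ∨ ¬B ∨ ¬B ∨ ¬D ∨ ¬B) ∧ (¬C ∨ ¬B ∨ B ∨ B ∨ D ∨ B) ∧ (¬C ∨ ¬B ∨ B ∨ B ∨ ¬D ∨ ¬B) ∧ (¬C ∨ ¬B ∨ ¬B ∨ ¬B ∨ D ∨ B) ∧ (¬C ∨ ¬B ∨ ¬B ∨ ¬B ∨ ¬D ∨ ¬B)   — distribute ∨ over ∧
≡ (C ∨ B ∨ D) ∧ (¬C ∨ ¬B ∨ ¬D)   — simplify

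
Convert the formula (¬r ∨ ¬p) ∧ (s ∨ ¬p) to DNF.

(¬r ∨ ¬p) ∧ (s ∨ ¬p)
⇔ (¬r ∧ s) ∨ (¬r ∧ ¬p) ∨ (¬p ∧ s) ∨ (¬p ∧ ¬p)
⇔ (¬r ∧ s) ∨ ¬p

(¬r ∧ s) ∨ ¬p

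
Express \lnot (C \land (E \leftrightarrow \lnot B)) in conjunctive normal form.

\lnot (C \land (E \leftrightarrow \lnot B))
≡ \lnot (C \land (E \to \lnot B) \land (\lnot B \to E))
≡ \lnot (C \land (\lnot E \lor \lnot B) \land (\lnot B \to E))
≡ \lnot (C \land (\lnot E \lor \lnot B) \land (\lnot \lnot B \lor E))
≡ \lnot C \lor \lnot (\lnot E \lor \lnot B) \lor \lnot (\lnot \lnot B \lor E)
≡ \lnot C \lor (\lnot \lnot E \land \lnot \lnot B) \lor \lnot (\lnot \lnot B \lor E)
≡ \lnot C \lor (E \land \lnot \lnot B) \lor \lnot (\lnot \lnot B \lor E)
≡ \lnot C \lor (E \land B) \lor \lnot (\lnot \lnot B \lor E)
≡ \lnot C \lor (E \land B) \lor (\lnot \lnot \lnot B \land \lnot E)
≡ \lnot C \lor (E \land B) \lor (\lnot B \land \lnot E)
≡ (\lnot C \lor E \lor \lnot B) \land (\lnot C \lor E \lor \lnot E) \land (\lnot C \lor B \lor \lnot B) \land (\lnot C \lor B \lor \lnot E)
≡ (\lnot C \lor E \lor \lnot B) \land (\lnot C \lor B \lor \lnot E)

(\lnot C \lor E \lor \lnot B) \land (\lnot C \lor B \lor \lnot E)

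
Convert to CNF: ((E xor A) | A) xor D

(E | A | D) & (~E | A | ~D) & (~A | ~D)

((E xor A) | A) xor D
≡ ((E xor A) | A | D) & ~(((E xor A) | A) & D)   (expand xor)
≡ (((E | A) & ~(E & A)) | A | D) & ~(((E xor A) | A) & D)   (expand xor)
≡ (((E | A) & ~(E & A)) | A | D) & ~((((E | A) & ~(E & A)) | A) & D)   (expand xor)
≡ (((E | A) & (~E | ~A)) | A | D) & ~((((E | A) & ~(E & A)) | A) & D)   (De Morgan)
≡ (((E | A) & (~E | ~A)) | A | D) & (~(((E | A) & ~(E & A)) | A) | ~D)   (De Morgan)
≡ (((E | A) & (~E | ~A)) | A | D) & ((~((E | A) & ~(E & A)) & ~A) | ~D)   (De Morgan)
≡ (((E | A) & (~E | ~A)) | A | D) & (((~(E | A) | ~~(E & A)) & ~A) | ~D)   (De Morgan)
≡ (((E | A) & (~E | ~A)) | A | D) & ((((~E & ~A) | ~~(E & A)) & ~A) | ~D)   (De Morgan)
≡ (((E | A) & (~E | ~A)) | A | D) & ((((~E & ~A) | (E & A)) & ~A) | ~D)   (double negation)
≡ (E | A | A | D) & (~E | ~A | A | D) & (~E | E | ~D) & (~E | A | ~D) & (~A | E | ~D) & (~A | A | ~D) & (~A | ~D)   (distribute | over &)
≡ (E | A | D) & (~E | A | ~D) & (~A | ~D)   (simplify)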